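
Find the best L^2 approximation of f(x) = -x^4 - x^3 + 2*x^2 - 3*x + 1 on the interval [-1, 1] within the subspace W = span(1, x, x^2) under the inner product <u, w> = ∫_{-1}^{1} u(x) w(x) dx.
g(x) = 8*x^2/7 - 18*x/5 + 38/35

The best approximation g ∈ W is the orthogonal projection of f onto W. Writing g = a_0 + a_1 x + a_2 x^2, the coefficients solve the normal equations G · a = b where
  G_{ij} = <φ_i, φ_j> and b_i = <f, φ_i>, with φ_0 = 1, φ_1 = x, φ_2 = x^2.
G =
  [2, 0, 2/3]
  [0, 2/3, 0]
  [2/3, 0, 2/5],
b = (44/15, -12/5, 124/105).
Solving gives a_0 = 38/35, a_1 = -18/5, a_2 = 8/7, so
  g(x) = 8*x^2/7 - 18*x/5 + 38/35.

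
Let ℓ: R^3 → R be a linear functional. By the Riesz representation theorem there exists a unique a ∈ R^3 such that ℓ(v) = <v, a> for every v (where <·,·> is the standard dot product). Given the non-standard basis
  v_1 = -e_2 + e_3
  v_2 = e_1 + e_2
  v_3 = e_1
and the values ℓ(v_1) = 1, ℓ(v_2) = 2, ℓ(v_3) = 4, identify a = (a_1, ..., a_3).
a = (4, -2, -1)

Write a = (a_1, ..., a_3) in the standard basis. For each basis vector v_i, ℓ(v_i) = <v_i, a> is a linear equation in the a_j's. Collect the n equations into a matrix system V a = ℓ, where row i of V is v_i (expressed in the standard basis). Since V is invertible (lower-triangular with 1s on the diagonal, up to permutation), solve by back-substitution:
  V =
[[0, -1, 1],
 [1, 1, 0],
 [1, 0, 0]]
  V a = (1, 2, 4)
Solving gives a = (4, -2, -1).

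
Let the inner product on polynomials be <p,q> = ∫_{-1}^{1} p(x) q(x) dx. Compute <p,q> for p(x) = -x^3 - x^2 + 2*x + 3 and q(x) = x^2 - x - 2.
<p,q> = -10

Expand the product: p(x)·q(x) = -x^5 + 5*x^3 + 3*x^2 - 7*x - 6.
∫_{-1}^{1} of each monomial x^k gives [2/(k+1) if k even, 0 if k odd]. Integrating term-by-term (or equivalently evaluating the antiderivative F(x) = -x^6/6 + 5*x^4/4 + x^3 - 7*x^2/2 - 6*x at the endpoints):
  F(1) − F(−1) = -89/12 − (31/12) = -10.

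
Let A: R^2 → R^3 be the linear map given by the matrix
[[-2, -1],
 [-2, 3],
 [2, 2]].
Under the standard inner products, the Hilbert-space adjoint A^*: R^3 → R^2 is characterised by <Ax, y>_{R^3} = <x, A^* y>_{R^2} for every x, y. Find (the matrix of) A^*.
A^* = A^T =
[[-2, -2, 2],
 [-1, 3, 2]]

For real matrices with standard dot products, the defining identity <Ax, y> = <x, A^* y> gives (Ax)^T y = x^T (A^*) y, i.e. x^T A^T y = x^T (A^*) y. Since this holds for all x, y, we must have A^* = A^T. Therefore
A^* =
[[-2, -2, 2],
 [-1, 3, 2]].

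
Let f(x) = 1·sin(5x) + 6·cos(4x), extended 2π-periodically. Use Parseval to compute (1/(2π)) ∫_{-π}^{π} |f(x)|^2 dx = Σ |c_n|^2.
Σ |c_n|^2 = 37/2

Expand |f|^2 and use orthogonality of {sin(nx), cos(mx)} on [-π, π]:
  ∫_{-π}^{π} sin(nx)^2 dx = π, ∫ cos(mx)^2 dx = π, and cross terms integrate to 0.
So ∫_{-π}^{π} f(x)^2 dx = 1^2 · π + 6^2 · π = (1 + 36)π.
Divide by 2π: (1 + 36)/2 = 37/2.
By Parseval, this equals Σ |c_n|^2.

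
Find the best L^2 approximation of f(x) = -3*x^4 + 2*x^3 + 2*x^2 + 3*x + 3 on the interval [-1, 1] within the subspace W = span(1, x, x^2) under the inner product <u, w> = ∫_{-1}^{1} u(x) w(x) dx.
g(x) = -4*x^2/7 + 21*x/5 + 114/35

The best approximation g ∈ W is the orthogonal projection of f onto W. Writing g = a_0 + a_1 x + a_2 x^2, the coefficients solve the normal equations G · a = b where
  G_{ij} = <φ_i, φ_j> and b_i = <f, φ_i>, with φ_0 = 1, φ_1 = x, φ_2 = x^2.
G =
  [2, 0, 2/3]
  [0, 2/3, 0]
  [2/3, 0, 2/5],
b = (92/15, 14/5, 68/35).
Solving gives a_0 = 114/35, a_1 = 21/5, a_2 = -4/7, so
  g(x) = -4*x^2/7 + 21*x/5 + 114/35.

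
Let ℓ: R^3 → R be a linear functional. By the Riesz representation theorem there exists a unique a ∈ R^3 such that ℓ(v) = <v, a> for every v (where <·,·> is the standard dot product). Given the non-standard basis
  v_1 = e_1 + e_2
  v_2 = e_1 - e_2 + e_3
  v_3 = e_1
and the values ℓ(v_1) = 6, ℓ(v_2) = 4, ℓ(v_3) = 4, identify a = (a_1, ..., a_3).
a = (4, 2, 2)

Write a = (a_1, ..., a_3) in the standard basis. For each basis vector v_i, ℓ(v_i) = <v_i, a> is a linear equation in the a_j's. Collect the n equations into a matrix system V a = ℓ, where row i of V is v_i (expressed in the standard basis). Since V is invertible (lower-triangular with 1s on the diagonal, up to permutation), solve by back-substitution:
  V =
[[1, 1, 0],
 [1, -1, 1],
 [1, 0, 0]]
  V a = (6, 4, 4)
Solving gives a = (4, 2, 2).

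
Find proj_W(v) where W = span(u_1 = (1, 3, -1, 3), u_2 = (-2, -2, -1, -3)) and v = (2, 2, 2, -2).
proj_W(v) = (12/13, -4/13, 18/13, 6/13)

Set up U = [u_1 | ... | u_2] ∈ R^(4×2). The projector onto W = col(U) is P = U (U^T U)^(-1) U^T.
Compute U^T U =
  [20, -16]
  [-16, 18],
and U^T v = (0, -4).
Solve U^T U · c = U^T v for the coefficients: c = (-8/13, -10/13). The projection is proj_W(v) = U c.
Check: (v - proj_W(v)) · u_1 = 0  (should be 0).
Check: (v - proj_W(v)) · u_2 = 0  (should be 0).
Result: proj_W(v) = (12/13, -4/13, 18/13, 6/13).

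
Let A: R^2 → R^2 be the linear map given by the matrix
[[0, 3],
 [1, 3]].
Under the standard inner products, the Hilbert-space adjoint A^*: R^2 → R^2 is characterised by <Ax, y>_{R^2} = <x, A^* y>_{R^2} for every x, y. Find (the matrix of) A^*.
A^* = A^T =
[[0, 1],
 [3, 3]]

For real matrices with standard dot products, the defining identity <Ax, y> = <x, A^* y> gives (Ax)^T y = x^T (A^*) y, i.e. x^T A^T y = x^T (A^*) y. Since this holds for all x, y, we must have A^* = A^T. Therefore
A^* =
[[0, 1],
 [3, 3]].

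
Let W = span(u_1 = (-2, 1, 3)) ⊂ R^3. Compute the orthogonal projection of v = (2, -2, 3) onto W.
proj_W(v) = (-3/7, 3/14, 9/14)

Set up U = [u_1 | ... | u_1] ∈ R^(3×1). The projector onto W = col(U) is P = U (U^T U)^(-1) U^T.
Compute U^T U =
  [14],
and U^T v = (3).
Solve U^T U · c = U^T v for the coefficients: c = (3/14). The projection is proj_W(v) = U c.
Check: (v - proj_W(v)) · u_1 = 0  (should be 0).
Result: proj_W(v) = (-3/7, 3/14, 9/14).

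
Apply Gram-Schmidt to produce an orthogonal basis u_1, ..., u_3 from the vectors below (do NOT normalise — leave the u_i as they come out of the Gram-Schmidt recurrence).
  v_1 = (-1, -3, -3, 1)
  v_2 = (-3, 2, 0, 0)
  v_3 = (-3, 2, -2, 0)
Orthogonal basis:
  u_1 = (-1, -3, -3, 1)
  u_2 = (-63/20, 31/20, -9/20, 3/20)
  u_3 = (132/251, 198/251, -268/251, -78/251)

Apply the Gram-Schmidt recurrence
  u_1 = v_1
  u_i = v_i − Σ_{j<i} ((v_i · u_j) / (u_j · u_j)) · u_j.

Step by step this gives:
  u_1 = (-1, -3, -3, 1)
  u_2 = (-63/20, 31/20, -9/20, 3/20)
  u_3 = (132/251, 198/251, -268/251, -78/251)

Orthogonality check:
  u_2 · u_1 = 0 (should be 0)
  u_3 · u_1 = 0 (should be 0)
  u_3 · u_2 = 0 (should be 0)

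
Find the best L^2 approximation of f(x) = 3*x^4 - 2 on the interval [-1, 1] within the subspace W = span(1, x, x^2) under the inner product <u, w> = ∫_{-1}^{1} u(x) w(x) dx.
g(x) = 18*x^2/7 - 79/35

The best approximation g ∈ W is the orthogonal projection of f onto W. Writing g = a_0 + a_1 x + a_2 x^2, the coefficients solve the normal equations G · a = b where
  G_{ij} = <φ_i, φ_j> and b_i = <f, φ_i>, with φ_0 = 1, φ_1 = x, φ_2 = x^2.
G =
  [2, 0, 2/3]
  [0, 2/3, 0]
  [2/3, 0, 2/5],
b = (-14/5, 0, -10/21).
Solving gives a_0 = -79/35, a_1 = 0, a_2 = 18/7, so
  g(x) = 18*x^2/7 - 79/35.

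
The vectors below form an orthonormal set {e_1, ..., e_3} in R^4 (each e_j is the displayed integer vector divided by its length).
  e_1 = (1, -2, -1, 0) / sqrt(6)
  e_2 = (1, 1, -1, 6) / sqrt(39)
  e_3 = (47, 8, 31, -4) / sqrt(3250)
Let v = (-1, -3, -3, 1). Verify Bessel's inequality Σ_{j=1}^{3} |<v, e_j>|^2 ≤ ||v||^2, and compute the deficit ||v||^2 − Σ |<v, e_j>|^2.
Σ |<v, e_j>|^2 = 2499/125; ||v||^2 = 20; deficit = 1/125

Write each e_j = u_j / sqrt(<u_j, u_j>) where u_j is the displayed integer vector. Then <v, e_j> = <v, u_j> / sqrt(<u_j, u_j>), so |<v, e_j>|^2 = <v, u_j>^2 / <u_j, u_j>.
Coefficients: <v, e_1> = 8/sqrt(6), <v, e_2> = 5/sqrt(39), <v, e_3> = -168/sqrt(3250).
Square and sum: Σ |<v, e_j>|^2 = 2499/125.
Compute ||v||^2 = v·v = 20.
Deficit = 20 − 2499/125 = 1/125 ≥ 0, confirming Bessel's inequality. (The deficit equals ||v − Σ <v,e_j> e_j||^2, the squared distance from v to span{e_j}.)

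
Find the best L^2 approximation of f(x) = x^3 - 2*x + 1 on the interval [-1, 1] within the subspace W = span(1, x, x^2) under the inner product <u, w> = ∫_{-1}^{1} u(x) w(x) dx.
g(x) = 1 - 7*x/5

The best approximation g ∈ W is the orthogonal projection of f onto W. Writing g = a_0 + a_1 x + a_2 x^2, the coefficients solve the normal equations G · a = b where
  G_{ij} = <φ_i, φ_j> and b_i = <f, φ_i>, with φ_0 = 1, φ_1 = x, φ_2 = x^2.
G =
  [2, 0, 2/3]
  [0, 2/3, 0]
  [2/3, 0, 2/5],
b = (2, -14/15, 2/3).
Solving gives a_0 = 1, a_1 = -7/5, a_2 = 0, so
  g(x) = 1 - 7*x/5.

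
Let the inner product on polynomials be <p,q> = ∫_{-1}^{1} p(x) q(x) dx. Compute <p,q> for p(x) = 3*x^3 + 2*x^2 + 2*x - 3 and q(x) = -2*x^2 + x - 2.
<p,q> = 214/15

Expand the product: p(x)·q(x) = -6*x^5 - x^4 - 8*x^3 + 4*x^2 - 7*x + 6.
∫_{-1}^{1} of each monomial x^k gives [2/(k+1) if k even, 0 if k odd]. Integrating term-by-term (or equivalently evaluating the antiderivative F(x) = -x^6 - x^5/5 - 2*x^4 + 4*x^3/3 - 7*x^2/2 + 6*x at the endpoints):
  F(1) − F(−1) = 19/30 − (-409/30) = 214/15.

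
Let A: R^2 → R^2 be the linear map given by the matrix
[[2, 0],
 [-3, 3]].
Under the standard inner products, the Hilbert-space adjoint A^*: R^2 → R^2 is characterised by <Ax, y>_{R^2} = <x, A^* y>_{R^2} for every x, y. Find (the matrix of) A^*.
A^* = A^T =
[[2, -3],
 [0, 3]]

For real matrices with standard dot products, the defining identity <Ax, y> = <x, A^* y> gives (Ax)^T y = x^T (A^*) y, i.e. x^T A^T y = x^T (A^*) y. Since this holds for all x, y, we must have A^* = A^T. Therefore
A^* =
[[2, -3],
 [0, 3]].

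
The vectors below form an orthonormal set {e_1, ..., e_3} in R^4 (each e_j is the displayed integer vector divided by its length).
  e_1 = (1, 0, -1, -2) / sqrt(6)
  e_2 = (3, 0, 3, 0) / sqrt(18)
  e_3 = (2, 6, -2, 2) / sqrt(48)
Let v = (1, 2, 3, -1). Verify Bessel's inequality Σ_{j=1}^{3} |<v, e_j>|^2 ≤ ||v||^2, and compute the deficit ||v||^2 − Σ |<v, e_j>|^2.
Σ |<v, e_j>|^2 = 35/4; ||v||^2 = 15; deficit = 25/4

Write each e_j = u_j / sqrt(<u_j, u_j>) where u_j is the displayed integer vector. Then <v, e_j> = <v, u_j> / sqrt(<u_j, u_j>), so |<v, e_j>|^2 = <v, u_j>^2 / <u_j, u_j>.
Coefficients: <v, e_1> = 0/sqrt(6), <v, e_2> = 12/sqrt(18), <v, e_3> = 6/sqrt(48).
Square and sum: Σ |<v, e_j>|^2 = 35/4.
Compute ||v||^2 = v·v = 15.
Deficit = 15 − 35/4 = 25/4 ≥ 0, confirming Bessel's inequality. (The deficit equals ||v − Σ <v,e_j> e_j||^2, the squared distance from v to span{e_j}.)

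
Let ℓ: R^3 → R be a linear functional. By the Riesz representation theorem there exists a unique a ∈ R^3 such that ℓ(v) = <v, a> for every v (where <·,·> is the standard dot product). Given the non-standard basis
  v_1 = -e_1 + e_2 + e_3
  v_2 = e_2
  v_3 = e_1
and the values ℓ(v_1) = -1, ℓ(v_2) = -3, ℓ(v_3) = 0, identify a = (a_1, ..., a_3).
a = (0, -3, 2)

Write a = (a_1, ..., a_3) in the standard basis. For each basis vector v_i, ℓ(v_i) = <v_i, a> is a linear equation in the a_j's. Collect the n equations into a matrix system V a = ℓ, where row i of V is v_i (expressed in the standard basis). Since V is invertible (lower-triangular with 1s on the diagonal, up to permutation), solve by back-substitution:
  V =
[[-1, 1, 1],
 [0, 1, 0],
 [1, 0, 0]]
  V a = (-1, -3, 0)
Solving gives a = (0, -3, 2).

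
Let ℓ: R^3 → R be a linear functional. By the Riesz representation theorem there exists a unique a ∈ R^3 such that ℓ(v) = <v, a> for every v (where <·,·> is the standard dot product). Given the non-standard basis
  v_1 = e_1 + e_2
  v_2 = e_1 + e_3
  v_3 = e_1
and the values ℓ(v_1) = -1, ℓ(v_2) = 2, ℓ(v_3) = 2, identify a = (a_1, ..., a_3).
a = (2, -3, 0)

Write a = (a_1, ..., a_3) in the standard basis. For each basis vector v_i, ℓ(v_i) = <v_i, a> is a linear equation in the a_j's. Collect the n equations into a matrix system V a = ℓ, where row i of V is v_i (expressed in the standard basis). Since V is invertible (lower-triangular with 1s on the diagonal, up to permutation), solve by back-substitution:
  V =
[[1, 1, 0],
 [1, 0, 1],
 [1, 0, 0]]
  V a = (-1, 2, 2)
Solving gives a = (2, -3, 0).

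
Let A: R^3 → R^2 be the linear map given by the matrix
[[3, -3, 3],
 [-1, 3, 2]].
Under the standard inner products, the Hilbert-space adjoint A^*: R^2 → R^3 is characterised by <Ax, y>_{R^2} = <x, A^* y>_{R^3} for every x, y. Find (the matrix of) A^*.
A^* = A^T =
[[3, -1],
 [-3, 3],
 [3, 2]]

For real matrices with standard dot products, the defining identity <Ax, y> = <x, A^* y> gives (Ax)^T y = x^T (A^*) y, i.e. x^T A^T y = x^T (A^*) y. Since this holds for all x, y, we must have A^* = A^T. Therefore
A^* =
[[3, -1],
 [-3, 3],
 [3, 2]].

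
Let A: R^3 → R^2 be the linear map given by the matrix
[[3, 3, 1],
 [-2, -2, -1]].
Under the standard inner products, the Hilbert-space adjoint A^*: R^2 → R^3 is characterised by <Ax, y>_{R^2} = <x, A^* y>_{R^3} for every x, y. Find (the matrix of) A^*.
A^* = A^T =
[[3, -2],
 [3, -2],
 [1, -1]]

For real matrices with standard dot products, the defining identity <Ax, y> = <x, A^* y> gives (Ax)^T y = x^T (A^*) y, i.e. x^T A^T y = x^T (A^*) y. Since this holds for all x, y, we must have A^* = A^T. Therefore
A^* =
[[3, -2],
 [3, -2],
 [1, -1]].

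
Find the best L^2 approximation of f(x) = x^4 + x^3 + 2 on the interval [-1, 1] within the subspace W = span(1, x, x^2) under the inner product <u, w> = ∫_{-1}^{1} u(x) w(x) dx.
g(x) = 6*x^2/7 + 3*x/5 + 67/35

The best approximation g ∈ W is the orthogonal projection of f onto W. Writing g = a_0 + a_1 x + a_2 x^2, the coefficients solve the normal equations G · a = b where
  G_{ij} = <φ_i, φ_j> and b_i = <f, φ_i>, with φ_0 = 1, φ_1 = x, φ_2 = x^2.
G =
  [2, 0, 2/3]
  [0, 2/3, 0]
  [2/3, 0, 2/5],
b = (22/5, 2/5, 34/21).
Solving gives a_0 = 67/35, a_1 = 3/5, a_2 = 6/7, so
  g(x) = 6*x^2/7 + 3*x/5 + 67/35.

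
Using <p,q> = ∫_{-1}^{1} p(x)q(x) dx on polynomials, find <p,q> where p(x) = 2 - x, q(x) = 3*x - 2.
<p,q> = -10

Expand the product: p(x)·q(x) = -3*x^2 + 8*x - 4.
∫_{-1}^{1} of each monomial x^k gives [2/(k+1) if k even, 0 if k odd]. Integrating term-by-term (or equivalently evaluating the antiderivative F(x) = -x^3 + 4*x^2 - 4*x at the endpoints):
  F(1) − F(−1) = -1 − (9) = -10.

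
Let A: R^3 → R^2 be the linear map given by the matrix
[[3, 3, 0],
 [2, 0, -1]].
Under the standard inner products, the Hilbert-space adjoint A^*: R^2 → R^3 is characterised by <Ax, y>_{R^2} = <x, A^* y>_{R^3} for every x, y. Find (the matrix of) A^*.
A^* = A^T =
[[3, 2],
 [3, 0],
 [0, -1]]

For real matrices with standard dot products, the defining identity <Ax, y> = <x, A^* y> gives (Ax)^T y = x^T (A^*) y, i.e. x^T A^T y = x^T (A^*) y. Since this holds for all x, y, we must have A^* = A^T. Therefore
A^* =
[[3, 2],
 [3, 0],
 [0, -1]].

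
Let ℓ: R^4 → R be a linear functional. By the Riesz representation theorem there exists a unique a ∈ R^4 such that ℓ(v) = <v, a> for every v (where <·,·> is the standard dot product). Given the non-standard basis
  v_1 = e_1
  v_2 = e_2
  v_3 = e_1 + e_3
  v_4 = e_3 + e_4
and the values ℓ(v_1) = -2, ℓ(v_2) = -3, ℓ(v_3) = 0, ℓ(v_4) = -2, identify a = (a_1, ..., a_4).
a = (-2, -3, 2, -4)

Write a = (a_1, ..., a_4) in the standard basis. For each basis vector v_i, ℓ(v_i) = <v_i, a> is a linear equation in the a_j's. Collect the n equations into a matrix system V a = ℓ, where row i of V is v_i (expressed in the standard basis). Since V is invertible (lower-triangular with 1s on the diagonal, up to permutation), solve by back-substitution:
  V =
[[1, 0, 0, 0],
 [0, 1, 0, 0],
 [1, 0, 1, 0],
 [0, 0, 1, 1]]
  V a = (-2, -3, 0, -2)
Solving gives a = (-2, -3, 2, -4).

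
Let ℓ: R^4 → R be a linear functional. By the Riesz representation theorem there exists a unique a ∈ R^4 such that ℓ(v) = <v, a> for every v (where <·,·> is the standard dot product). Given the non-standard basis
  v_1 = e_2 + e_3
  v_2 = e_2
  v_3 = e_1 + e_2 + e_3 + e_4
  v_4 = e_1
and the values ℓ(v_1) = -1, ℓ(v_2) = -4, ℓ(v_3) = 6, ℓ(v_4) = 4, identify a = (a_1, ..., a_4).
a = (4, -4, 3, 3)

Write a = (a_1, ..., a_4) in the standard basis. For each basis vector v_i, ℓ(v_i) = <v_i, a> is a linear equation in the a_j's. Collect the n equations into a matrix system V a = ℓ, where row i of V is v_i (expressed in the standard basis). Since V is invertible (lower-triangular with 1s on the diagonal, up to permutation), solve by back-substitution:
  V =
[[0, 1, 1, 0],
 [0, 1, 0, 0],
 [1, 1, 1, 1],
 [1, 0, 0, 0]]
  V a = (-1, -4, 6, 4)
Solving gives a = (4, -4, 3, 3).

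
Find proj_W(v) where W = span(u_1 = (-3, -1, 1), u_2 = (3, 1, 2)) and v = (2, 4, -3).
proj_W(v) = (3, 1, -3)

Set up U = [u_1 | ... | u_2] ∈ R^(3×2). The projector onto W = col(U) is P = U (U^T U)^(-1) U^T.
Compute U^T U =
  [11, -8]
  [-8, 14],
and U^T v = (-13, 4).
Solve U^T U · c = U^T v for the coefficients: c = (-5/3, -2/3). The projection is proj_W(v) = U c.
Check: (v - proj_W(v)) · u_1 = 0  (should be 0).
Check: (v - proj_W(v)) · u_2 = 0  (should be 0).
Result: proj_W(v) = (3, 1, -3).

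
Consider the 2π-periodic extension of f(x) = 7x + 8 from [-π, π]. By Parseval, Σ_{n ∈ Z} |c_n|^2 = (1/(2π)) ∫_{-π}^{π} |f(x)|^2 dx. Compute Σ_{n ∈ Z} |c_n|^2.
Σ |c_n|^2 = 49π^2/3 + 64

Expand and integrate term by term over [-π, π]:
  ∫ (7x)^2 dx = 49·(2π^3/3); ∫ 2·7·(8)·x dx = 0 (odd integrand); ∫ 8^2 dx = 64·2π.
So (1/(2π)) ∫_{-π}^{π} (7x + 8)^2 dx = 49π^2/3 + 64 = 49π^2/3 + 64.
Parseval ⇒ Σ |c_n|^2 = 49π^2/3 + 64.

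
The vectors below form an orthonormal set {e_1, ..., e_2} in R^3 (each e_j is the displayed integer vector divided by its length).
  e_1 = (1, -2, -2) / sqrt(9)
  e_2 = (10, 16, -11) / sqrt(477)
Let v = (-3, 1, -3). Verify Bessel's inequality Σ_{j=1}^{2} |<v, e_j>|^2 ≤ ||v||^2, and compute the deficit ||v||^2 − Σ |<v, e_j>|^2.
Σ |<v, e_j>|^2 = 46/53; ||v||^2 = 19; deficit = 961/53

Write each e_j = u_j / sqrt(<u_j, u_j>) where u_j is the displayed integer vector. Then <v, e_j> = <v, u_j> / sqrt(<u_j, u_j>), so |<v, e_j>|^2 = <v, u_j>^2 / <u_j, u_j>.
Coefficients: <v, e_1> = 1/sqrt(9), <v, e_2> = 19/sqrt(477).
Square and sum: Σ |<v, e_j>|^2 = 46/53.
Compute ||v||^2 = v·v = 19.
Deficit = 19 − 46/53 = 961/53 ≥ 0, confirming Bessel's inequality. (The deficit equals ||v − Σ <v,e_j> e_j||^2, the squared distance from v to span{e_j}.)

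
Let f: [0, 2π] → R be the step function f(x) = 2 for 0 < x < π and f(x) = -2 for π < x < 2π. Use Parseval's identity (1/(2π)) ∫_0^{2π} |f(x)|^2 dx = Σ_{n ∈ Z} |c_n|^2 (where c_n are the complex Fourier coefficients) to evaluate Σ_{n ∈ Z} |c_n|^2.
Σ |c_n|^2 = 4

Parseval equates the L^2 energy of f (normalised by 1/(2π)) with the ℓ^2 sum of its Fourier coefficients: (1/(2π)) ∫_0^{2π} |f|^2 = Σ |c_n|^2.
Compute the left side: (1/(2π)) [∫_0^π 2^2 dx + ∫_π^{2π} (-2)^2 dx] = (1/(2π)) · (4π + 4π) = (4 + 4)/2 = 4.
So Σ_{n ∈ Z} |c_n|^2 = 4.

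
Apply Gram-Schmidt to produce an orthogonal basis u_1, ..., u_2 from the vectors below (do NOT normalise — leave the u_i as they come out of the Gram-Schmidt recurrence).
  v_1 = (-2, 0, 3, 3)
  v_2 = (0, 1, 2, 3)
Orthogonal basis:
  u_1 = (-2, 0, 3, 3)
  u_2 = (15/11, 1, -1/22, 21/22)

Apply the Gram-Schmidt recurrence
  u_1 = v_1
  u_i = v_i − Σ_{j<i} ((v_i · u_j) / (u_j · u_j)) · u_j.

Step by step this gives:
  u_1 = (-2, 0, 3, 3)
  u_2 = (15/11, 1, -1/22, 21/22)

Orthogonality check:
  u_2 · u_1 = 0 (should be 0)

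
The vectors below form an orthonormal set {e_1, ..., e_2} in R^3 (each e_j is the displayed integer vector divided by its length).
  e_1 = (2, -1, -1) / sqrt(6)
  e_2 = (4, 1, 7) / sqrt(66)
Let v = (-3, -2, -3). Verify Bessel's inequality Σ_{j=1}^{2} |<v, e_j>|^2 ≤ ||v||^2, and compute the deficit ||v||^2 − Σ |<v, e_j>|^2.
Σ |<v, e_j>|^2 = 206/11; ||v||^2 = 22; deficit = 36/11

Write each e_j = u_j / sqrt(<u_j, u_j>) where u_j is the displayed integer vector. Then <v, e_j> = <v, u_j> / sqrt(<u_j, u_j>), so |<v, e_j>|^2 = <v, u_j>^2 / <u_j, u_j>.
Coefficients: <v, e_1> = -1/sqrt(6), <v, e_2> = -35/sqrt(66).
Square and sum: Σ |<v, e_j>|^2 = 206/11.
Compute ||v||^2 = v·v = 22.
Deficit = 22 − 206/11 = 36/11 ≥ 0, confirming Bessel's inequality. (The deficit equals ||v − Σ <v,e_j> e_j||^2, the squared distance from v to span{e_j}.)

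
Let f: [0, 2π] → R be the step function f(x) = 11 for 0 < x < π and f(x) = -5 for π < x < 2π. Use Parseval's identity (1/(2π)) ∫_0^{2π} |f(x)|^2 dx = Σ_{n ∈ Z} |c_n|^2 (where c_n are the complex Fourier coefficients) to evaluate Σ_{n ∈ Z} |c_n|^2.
Σ |c_n|^2 = 73

Parseval equates the L^2 energy of f (normalised by 1/(2π)) with the ℓ^2 sum of its Fourier coefficients: (1/(2π)) ∫_0^{2π} |f|^2 = Σ |c_n|^2.
Compute the left side: (1/(2π)) [∫_0^π 11^2 dx + ∫_π^{2π} (-5)^2 dx] = (1/(2π)) · (121π + 25π) = (121 + 25)/2 = 73.
So Σ_{n ∈ Z} |c_n|^2 = 73.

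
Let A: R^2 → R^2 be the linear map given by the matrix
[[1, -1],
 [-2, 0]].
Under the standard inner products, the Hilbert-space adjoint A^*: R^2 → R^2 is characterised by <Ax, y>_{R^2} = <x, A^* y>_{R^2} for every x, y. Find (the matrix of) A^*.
A^* = A^T =
[[1, -2],
 [-1, 0]]

For real matrices with standard dot products, the defining identity <Ax, y> = <x, A^* y> gives (Ax)^T y = x^T (A^*) y, i.e. x^T A^T y = x^T (A^*) y. Since this holds for all x, y, we must have A^* = A^T. Therefore
A^* =
[[1, -2],
 [-1, 0]].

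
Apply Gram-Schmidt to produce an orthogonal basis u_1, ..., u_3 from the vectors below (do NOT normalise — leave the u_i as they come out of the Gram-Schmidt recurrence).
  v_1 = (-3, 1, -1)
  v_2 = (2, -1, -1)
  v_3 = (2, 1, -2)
Orthogonal basis:
  u_1 = (-3, 1, -1)
  u_2 = (4/11, -5/11, -17/11)
  u_3 = (11/15, 11/6, -11/30)

Apply the Gram-Schmidt recurrence
  u_1 = v_1
  u_i = v_i − Σ_{j<i} ((v_i · u_j) / (u_j · u_j)) · u_j.

Step by step this gives:
  u_1 = (-3, 1, -1)
  u_2 = (4/11, -5/11, -17/11)
  u_3 = (11/15, 11/6, -11/30)

Orthogonality check:
  u_2 · u_1 = 0 (should be 0)
  u_3 · u_1 = 0 (should be 0)
  u_3 · u_2 = 0 (should be 0)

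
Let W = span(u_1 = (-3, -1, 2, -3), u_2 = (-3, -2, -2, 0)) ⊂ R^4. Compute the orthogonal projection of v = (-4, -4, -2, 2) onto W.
proj_W(v) = (-74/19, -53/19, -64/19, 11/19)

Set up U = [u_1 | ... | u_2] ∈ R^(4×2). The projector onto W = col(U) is P = U (U^T U)^(-1) U^T.
Compute U^T U =
  [23, 7]
  [7, 17],
and U^T v = (6, 24).
Solve U^T U · c = U^T v for the coefficients: c = (-11/57, 85/57). The projection is proj_W(v) = U c.
Check: (v - proj_W(v)) · u_1 = 0  (should be 0).
Check: (v - proj_W(v)) · u_2 = 0  (should be 0).
Result: proj_W(v) = (-74/19, -53/19, -64/19, 11/19).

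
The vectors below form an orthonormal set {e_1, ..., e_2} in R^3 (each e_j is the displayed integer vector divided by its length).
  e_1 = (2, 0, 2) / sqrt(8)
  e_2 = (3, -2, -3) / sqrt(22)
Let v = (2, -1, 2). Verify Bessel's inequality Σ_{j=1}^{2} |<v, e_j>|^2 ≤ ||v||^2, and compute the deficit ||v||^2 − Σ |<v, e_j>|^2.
Σ |<v, e_j>|^2 = 90/11; ||v||^2 = 9; deficit = 9/11

Write each e_j = u_j / sqrt(<u_j, u_j>) where u_j is the displayed integer vector. Then <v, e_j> = <v, u_j> / sqrt(<u_j, u_j>), so |<v, e_j>|^2 = <v, u_j>^2 / <u_j, u_j>.
Coefficients: <v, e_1> = 8/sqrt(8), <v, e_2> = 2/sqrt(22).
Square and sum: Σ |<v, e_j>|^2 = 90/11.
Compute ||v||^2 = v·v = 9.
Deficit = 9 − 90/11 = 9/11 ≥ 0, confirming Bessel's inequality. (The deficit equals ||v − Σ <v,e_j> e_j||^2, the squared distance from v to span{e_j}.)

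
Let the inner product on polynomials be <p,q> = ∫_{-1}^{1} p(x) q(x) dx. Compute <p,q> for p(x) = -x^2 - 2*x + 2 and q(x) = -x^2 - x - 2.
<p,q> = -94/15

Expand the product: p(x)·q(x) = x^4 + 3*x^3 + 2*x^2 + 2*x - 4.
∫_{-1}^{1} of each monomial x^k gives [2/(k+1) if k even, 0 if k odd]. Integrating term-by-term (or equivalently evaluating the antiderivative F(x) = x^5/5 + 3*x^4/4 + 2*x^3/3 + x^2 - 4*x at the endpoints):
  F(1) − F(−1) = -83/60 − (293/60) = -94/15.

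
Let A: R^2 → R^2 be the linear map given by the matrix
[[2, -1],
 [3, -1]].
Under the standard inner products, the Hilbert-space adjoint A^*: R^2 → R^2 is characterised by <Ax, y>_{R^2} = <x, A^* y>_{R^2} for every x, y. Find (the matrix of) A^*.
A^* = A^T =
[[2, 3],
 [-1, -1]]

For real matrices with standard dot products, the defining identity <Ax, y> = <x, A^* y> gives (Ax)^T y = x^T (A^*) y, i.e. x^T A^T y = x^T (A^*) y. Since this holds for all x, y, we must have A^* = A^T. Therefore
A^* =
[[2, 3],
 [-1, -1]].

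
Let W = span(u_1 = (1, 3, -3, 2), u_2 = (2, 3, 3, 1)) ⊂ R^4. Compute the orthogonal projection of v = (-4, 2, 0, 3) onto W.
proj_W(v) = (6/19, 1, -21/19, 13/19)

Set up U = [u_1 | ... | u_2] ∈ R^(4×2). The projector onto W = col(U) is P = U (U^T U)^(-1) U^T.
Compute U^T U =
  [23, 4]
  [4, 23],
and U^T v = (8, 1).
Solve U^T U · c = U^T v for the coefficients: c = (20/57, -1/57). The projection is proj_W(v) = U c.
Check: (v - proj_W(v)) · u_1 = 0  (should be 0).
Check: (v - proj_W(v)) · u_2 = 0  (should be 0).
Result: proj_W(v) = (6/19, 1, -21/19, 13/19).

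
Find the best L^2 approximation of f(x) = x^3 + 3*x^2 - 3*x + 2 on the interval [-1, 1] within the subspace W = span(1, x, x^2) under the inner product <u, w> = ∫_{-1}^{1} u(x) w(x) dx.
g(x) = 3*x^2 - 12*x/5 + 2

The best approximation g ∈ W is the orthogonal projection of f onto W. Writing g = a_0 + a_1 x + a_2 x^2, the coefficients solve the normal equations G · a = b where
  G_{ij} = <φ_i, φ_j> and b_i = <f, φ_i>, with φ_0 = 1, φ_1 = x, φ_2 = x^2.
G =
  [2, 0, 2/3]
  [0, 2/3, 0]
  [2/3, 0, 2/5],
b = (6, -8/5, 38/15).
Solving gives a_0 = 2, a_1 = -12/5, a_2 = 3, so
  g(x) = 3*x^2 - 12*x/5 + 2.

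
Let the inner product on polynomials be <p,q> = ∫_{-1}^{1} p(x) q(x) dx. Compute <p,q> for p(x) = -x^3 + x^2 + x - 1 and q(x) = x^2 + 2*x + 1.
<p,q> = -16/15

Expand the product: p(x)·q(x) = -x^5 - x^4 + 2*x^3 + 2*x^2 - x - 1.
∫_{-1}^{1} of each monomial x^k gives [2/(k+1) if k even, 0 if k odd]. Integrating term-by-term (or equivalently evaluating the antiderivative F(x) = -x^6/6 - x^5/5 + x^4/2 + 2*x^3/3 - x^2/2 - x at the endpoints):
  F(1) − F(−1) = -7/10 − (11/30) = -16/15.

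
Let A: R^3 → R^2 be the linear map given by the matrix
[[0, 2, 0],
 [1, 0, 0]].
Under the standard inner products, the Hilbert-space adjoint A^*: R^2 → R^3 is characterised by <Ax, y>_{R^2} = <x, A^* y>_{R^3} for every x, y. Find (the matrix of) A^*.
A^* = A^T =
[[0, 1],
 [2, 0],
 [0, 0]]

For real matrices with standard dot products, the defining identity <Ax, y> = <x, A^* y> gives (Ax)^T y = x^T (A^*) y, i.e. x^T A^T y = x^T (A^*) y. Since this holds for all x, y, we must have A^* = A^T. Therefore
A^* =
[[0, 1],
 [2, 0],
 [0, 0]].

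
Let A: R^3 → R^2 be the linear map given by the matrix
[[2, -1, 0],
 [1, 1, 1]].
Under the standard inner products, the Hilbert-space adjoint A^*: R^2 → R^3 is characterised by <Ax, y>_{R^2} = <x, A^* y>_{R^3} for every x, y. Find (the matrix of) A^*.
A^* = A^T =
[[2, 1],
 [-1, 1],
 [0, 1]]

For real matrices with standard dot products, the defining identity <Ax, y> = <x, A^* y> gives (Ax)^T y = x^T (A^*) y, i.e. x^T A^T y = x^T (A^*) y. Since this holds for all x, y, we must have A^* = A^T. Therefore
A^* =
[[2, 1],
 [-1, 1],
 [0, 1]].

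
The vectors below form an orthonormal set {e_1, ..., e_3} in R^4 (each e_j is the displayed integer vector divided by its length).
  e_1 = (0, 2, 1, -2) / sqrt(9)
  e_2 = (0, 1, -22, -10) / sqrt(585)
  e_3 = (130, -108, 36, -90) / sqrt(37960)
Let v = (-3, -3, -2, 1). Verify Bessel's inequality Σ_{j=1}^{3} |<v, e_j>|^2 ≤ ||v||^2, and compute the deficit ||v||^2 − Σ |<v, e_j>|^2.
Σ |<v, e_j>|^2 = 1031/73; ||v||^2 = 23; deficit = 648/73

Write each e_j = u_j / sqrt(<u_j, u_j>) where u_j is the displayed integer vector. Then <v, e_j> = <v, u_j> / sqrt(<u_j, u_j>), so |<v, e_j>|^2 = <v, u_j>^2 / <u_j, u_j>.
Coefficients: <v, e_1> = -10/sqrt(9), <v, e_2> = 31/sqrt(585), <v, e_3> = -228/sqrt(37960).
Square and sum: Σ |<v, e_j>|^2 = 1031/73.
Compute ||v||^2 = v·v = 23.
Deficit = 23 − 1031/73 = 648/73 ≥ 0, confirming Bessel's inequality. (The deficit equals ||v − Σ <v,e_j> e_j||^2, the squared distance from v to span{e_j}.)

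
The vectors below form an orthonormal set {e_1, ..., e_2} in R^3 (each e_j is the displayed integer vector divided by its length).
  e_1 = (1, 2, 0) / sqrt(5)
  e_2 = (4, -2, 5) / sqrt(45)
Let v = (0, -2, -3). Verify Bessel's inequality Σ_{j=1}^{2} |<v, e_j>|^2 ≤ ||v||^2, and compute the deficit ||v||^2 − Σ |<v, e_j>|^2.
Σ |<v, e_j>|^2 = 53/9; ||v||^2 = 13; deficit = 64/9

Write each e_j = u_j / sqrt(<u_j, u_j>) where u_j is the displayed integer vector. Then <v, e_j> = <v, u_j> / sqrt(<u_j, u_j>), so |<v, e_j>|^2 = <v, u_j>^2 / <u_j, u_j>.
Coefficients: <v, e_1> = -4/sqrt(5), <v, e_2> = -11/sqrt(45).
Square and sum: Σ |<v, e_j>|^2 = 53/9.
Compute ||v||^2 = v·v = 13.
Deficit = 13 − 53/9 = 64/9 ≥ 0, confirming Bessel's inequality. (The deficit equals ||v − Σ <v,e_j> e_j||^2, the squared distance from v to span{e_j}.)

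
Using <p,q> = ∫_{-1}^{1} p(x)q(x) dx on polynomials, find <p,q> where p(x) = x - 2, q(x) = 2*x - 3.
<p,q> = 40/3

Expand the product: p(x)·q(x) = 2*x^2 - 7*x + 6.
∫_{-1}^{1} of each monomial x^k gives [2/(k+1) if k even, 0 if k odd]. Integrating term-by-term (or equivalently evaluating the antiderivative F(x) = 2*x^3/3 - 7*x^2/2 + 6*x at the endpoints):
  F(1) − F(−1) = 19/6 − (-61/6) = 40/3.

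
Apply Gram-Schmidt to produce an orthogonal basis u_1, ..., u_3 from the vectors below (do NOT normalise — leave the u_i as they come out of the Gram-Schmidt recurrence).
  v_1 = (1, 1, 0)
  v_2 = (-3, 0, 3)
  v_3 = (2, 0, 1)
Orthogonal basis:
  u_1 = (1, 1, 0)
  u_2 = (-3/2, 3/2, 3)
  u_3 = (1, -1, 1)

Apply the Gram-Schmidt recurrence
  u_1 = v_1
  u_i = v_i − Σ_{j<i} ((v_i · u_j) / (u_j · u_j)) · u_j.

Step by step this gives:
  u_1 = (1, 1, 0)
  u_2 = (-3/2, 3/2, 3)
  u_3 = (1, -1, 1)

Orthogonality check:
  u_2 · u_1 = 0 (should be 0)
  u_3 · u_1 = 0 (should be 0)
  u_3 · u_2 = 0 (should be 0)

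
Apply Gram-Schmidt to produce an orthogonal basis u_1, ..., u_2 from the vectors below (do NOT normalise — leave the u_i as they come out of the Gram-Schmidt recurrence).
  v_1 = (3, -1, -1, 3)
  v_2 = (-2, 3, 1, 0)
Orthogonal basis:
  u_1 = (3, -1, -1, 3)
  u_2 = (-1/2, 5/2, 1/2, 3/2)

Apply the Gram-Schmidt recurrence
  u_1 = v_1
  u_i = v_i − Σ_{j<i} ((v_i · u_j) / (u_j · u_j)) · u_j.

Step by step this gives:
  u_1 = (3, -1, -1, 3)
  u_2 = (-1/2, 5/2, 1/2, 3/2)

Orthogonality check:
  u_2 · u_1 = 0 (should be 0)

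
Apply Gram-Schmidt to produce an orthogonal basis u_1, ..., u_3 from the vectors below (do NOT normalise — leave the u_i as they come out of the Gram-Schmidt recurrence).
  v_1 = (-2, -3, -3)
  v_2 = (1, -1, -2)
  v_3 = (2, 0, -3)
Orthogonal basis:
  u_1 = (-2, -3, -3)
  u_2 = (18/11, -1/22, -23/22)
  u_3 = (-27/83, 63/83, -45/83)

Apply the Gram-Schmidt recurrence
  u_1 = v_1
  u_i = v_i − Σ_{j<i} ((v_i · u_j) / (u_j · u_j)) · u_j.

Step by step this gives:
  u_1 = (-2, -3, -3)
  u_2 = (18/11, -1/22, -23/22)
  u_3 = (-27/83, 63/83, -45/83)

Orthogonality check:
  u_2 · u_1 = 0 (should be 0)
  u_3 · u_1 = 0 (should be 0)
  u_3 · u_2 = 0 (should be 0)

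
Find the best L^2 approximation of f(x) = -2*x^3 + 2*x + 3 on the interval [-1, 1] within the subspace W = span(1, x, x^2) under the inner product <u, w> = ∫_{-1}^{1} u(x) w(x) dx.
g(x) = 4*x/5 + 3

The best approximation g ∈ W is the orthogonal projection of f onto W. Writing g = a_0 + a_1 x + a_2 x^2, the coefficients solve the normal equations G · a = b where
  G_{ij} = <φ_i, φ_j> and b_i = <f, φ_i>, with φ_0 = 1, φ_1 = x, φ_2 = x^2.
G =
  [2, 0, 2/3]
  [0, 2/3, 0]
  [2/3, 0, 2/5],
b = (6, 8/15, 2).
Solving gives a_0 = 3, a_1 = 4/5, a_2 = 0, so
  g(x) = 4*x/5 + 3.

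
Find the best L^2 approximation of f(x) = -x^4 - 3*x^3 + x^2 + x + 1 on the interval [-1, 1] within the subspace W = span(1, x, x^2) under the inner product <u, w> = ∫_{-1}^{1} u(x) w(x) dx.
g(x) = x^2/7 - 4*x/5 + 38/35

The best approximation g ∈ W is the orthogonal projection of f onto W. Writing g = a_0 + a_1 x + a_2 x^2, the coefficients solve the normal equations G · a = b where
  G_{ij} = <φ_i, φ_j> and b_i = <f, φ_i>, with φ_0 = 1, φ_1 = x, φ_2 = x^2.
G =
  [2, 0, 2/3]
  [0, 2/3, 0]
  [2/3, 0, 2/5],
b = (34/15, -8/15, 82/105).
Solving gives a_0 = 38/35, a_1 = -4/5, a_2 = 1/7, so
  g(x) = x^2/7 - 4*x/5 + 38/35.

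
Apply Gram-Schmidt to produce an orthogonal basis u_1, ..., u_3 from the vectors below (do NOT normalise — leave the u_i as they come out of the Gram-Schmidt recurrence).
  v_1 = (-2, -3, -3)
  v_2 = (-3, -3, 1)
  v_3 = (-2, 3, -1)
Orthogonal basis:
  u_1 = (-2, -3, -3)
  u_2 = (-21/11, -15/11, 29/11)
  u_3 = (-360/137, 330/137, -90/137)

Apply the Gram-Schmidt recurrence
  u_1 = v_1
  u_i = v_i − Σ_{j<i} ((v_i · u_j) / (u_j · u_j)) · u_j.

Step by step this gives:
  u_1 = (-2, -3, -3)
  u_2 = (-21/11, -15/11, 29/11)
  u_3 = (-360/137, 330/137, -90/137)

Orthogonality check:
  u_2 · u_1 = 0 (should be 0)
  u_3 · u_1 = 0 (should be 0)
  u_3 · u_2 = 0 (should be 0)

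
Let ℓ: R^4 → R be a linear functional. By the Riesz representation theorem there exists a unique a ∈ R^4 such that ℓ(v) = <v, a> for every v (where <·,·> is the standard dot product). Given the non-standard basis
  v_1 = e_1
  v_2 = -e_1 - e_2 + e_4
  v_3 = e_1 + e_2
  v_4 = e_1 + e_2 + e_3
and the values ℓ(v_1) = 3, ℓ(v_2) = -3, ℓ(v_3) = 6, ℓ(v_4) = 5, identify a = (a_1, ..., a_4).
a = (3, 3, -1, 3)

Write a = (a_1, ..., a_4) in the standard basis. For each basis vector v_i, ℓ(v_i) = <v_i, a> is a linear equation in the a_j's. Collect the n equations into a matrix system V a = ℓ, where row i of V is v_i (expressed in the standard basis). Since V is invertible (lower-triangular with 1s on the diagonal, up to permutation), solve by back-substitution:
  V =
[[1, 0, 0, 0],
 [-1, -1, 0, 1],
 [1, 1, 0, 0],
 [1, 1, 1, 0]]
  V a = (3, -3, 6, 5)
Solving gives a = (3, 3, -1, 3).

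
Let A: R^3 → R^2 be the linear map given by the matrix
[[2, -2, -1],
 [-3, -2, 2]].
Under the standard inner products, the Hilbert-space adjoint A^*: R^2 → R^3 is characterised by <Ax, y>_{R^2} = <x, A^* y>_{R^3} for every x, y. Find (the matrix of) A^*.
A^* = A^T =
[[2, -3],
 [-2, -2],
 [-1, 2]]

For real matrices with standard dot products, the defining identity <Ax, y> = <x, A^* y> gives (Ax)^T y = x^T (A^*) y, i.e. x^T A^T y = x^T (A^*) y. Since this holds for all x, y, we must have A^* = A^T. Therefore
A^* =
[[2, -3],
 [-2, -2],
 [-1, 2]].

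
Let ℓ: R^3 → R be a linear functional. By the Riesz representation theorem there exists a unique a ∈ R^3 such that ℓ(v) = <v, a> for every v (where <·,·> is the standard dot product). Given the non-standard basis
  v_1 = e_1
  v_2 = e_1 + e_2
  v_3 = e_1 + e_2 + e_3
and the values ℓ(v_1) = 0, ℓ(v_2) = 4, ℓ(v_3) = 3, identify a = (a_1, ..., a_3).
a = (0, 4, -1)

Write a = (a_1, ..., a_3) in the standard basis. For each basis vector v_i, ℓ(v_i) = <v_i, a> is a linear equation in the a_j's. Collect the n equations into a matrix system V a = ℓ, where row i of V is v_i (expressed in the standard basis). Since V is invertible (lower-triangular with 1s on the diagonal, up to permutation), solve by back-substitution:
  V =
[[1, 0, 0],
 [1, 1, 0],
 [1, 1, 1]]
  V a = (0, 4, 3)
Solving gives a = (0, 4, -1).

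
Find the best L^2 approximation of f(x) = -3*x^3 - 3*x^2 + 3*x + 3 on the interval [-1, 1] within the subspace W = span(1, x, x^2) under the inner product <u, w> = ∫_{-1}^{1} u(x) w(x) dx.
g(x) = -3*x^2 + 6*x/5 + 3

The best approximation g ∈ W is the orthogonal projection of f onto W. Writing g = a_0 + a_1 x + a_2 x^2, the coefficients solve the normal equations G · a = b where
  G_{ij} = <φ_i, φ_j> and b_i = <f, φ_i>, with φ_0 = 1, φ_1 = x, φ_2 = x^2.
G =
  [2, 0, 2/3]
  [0, 2/3, 0]
  [2/3, 0, 2/5],
b = (4, 4/5, 4/5).
Solving gives a_0 = 3, a_1 = 6/5, a_2 = -3, so
  g(x) = -3*x^2 + 6*x/5 + 3.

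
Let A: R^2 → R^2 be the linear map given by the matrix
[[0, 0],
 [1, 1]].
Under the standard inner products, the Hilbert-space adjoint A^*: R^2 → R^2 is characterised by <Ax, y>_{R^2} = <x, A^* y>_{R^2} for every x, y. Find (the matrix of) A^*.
A^* = A^T =
[[0, 1],
 [0, 1]]

For real matrices with standard dot products, the defining identity <Ax, y> = <x, A^* y> gives (Ax)^T y = x^T (A^*) y, i.e. x^T A^T y = x^T (A^*) y. Since this holds for all x, y, we must have A^* = A^T. Therefore
A^* =
[[0, 1],
 [0, 1]].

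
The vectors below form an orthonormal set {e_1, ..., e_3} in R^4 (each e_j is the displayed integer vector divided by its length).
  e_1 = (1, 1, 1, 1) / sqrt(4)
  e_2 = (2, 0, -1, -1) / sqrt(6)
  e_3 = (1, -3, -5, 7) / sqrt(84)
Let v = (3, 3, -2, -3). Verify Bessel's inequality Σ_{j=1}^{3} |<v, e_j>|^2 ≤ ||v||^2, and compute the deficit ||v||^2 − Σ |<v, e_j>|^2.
Σ |<v, e_j>|^2 = 167/7; ||v||^2 = 31; deficit = 50/7

Write each e_j = u_j / sqrt(<u_j, u_j>) where u_j is the displayed integer vector. Then <v, e_j> = <v, u_j> / sqrt(<u_j, u_j>), so |<v, e_j>|^2 = <v, u_j>^2 / <u_j, u_j>.
Coefficients: <v, e_1> = 1/sqrt(4), <v, e_2> = 11/sqrt(6), <v, e_3> = -17/sqrt(84).
Square and sum: Σ |<v, e_j>|^2 = 167/7.
Compute ||v||^2 = v·v = 31.
Deficit = 31 − 167/7 = 50/7 ≥ 0, confirming Bessel's inequality. (The deficit equals ||v − Σ <v,e_j> e_j||^2, the squared distance from v to span{e_j}.)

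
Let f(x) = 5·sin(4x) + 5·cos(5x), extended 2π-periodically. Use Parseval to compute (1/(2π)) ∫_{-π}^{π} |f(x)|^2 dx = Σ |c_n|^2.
Σ |c_n|^2 = 25

Expand |f|^2 and use orthogonality of {sin(nx), cos(mx)} on [-π, π]:
  ∫_{-π}^{π} sin(nx)^2 dx = π, ∫ cos(mx)^2 dx = π, and cross terms integrate to 0.
So ∫_{-π}^{π} f(x)^2 dx = 5^2 · π + 5^2 · π = (25 + 25)π.
Divide by 2π: (25 + 25)/2 = 25.
By Parseval, this equals Σ |c_n|^2.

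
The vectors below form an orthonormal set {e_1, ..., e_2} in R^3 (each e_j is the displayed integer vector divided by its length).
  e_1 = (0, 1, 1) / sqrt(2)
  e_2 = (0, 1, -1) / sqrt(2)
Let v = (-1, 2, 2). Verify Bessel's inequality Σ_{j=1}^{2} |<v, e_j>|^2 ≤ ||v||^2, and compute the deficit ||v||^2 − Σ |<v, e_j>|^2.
Σ |<v, e_j>|^2 = 8; ||v||^2 = 9; deficit = 1

Write each e_j = u_j / sqrt(<u_j, u_j>) where u_j is the displayed integer vector. Then <v, e_j> = <v, u_j> / sqrt(<u_j, u_j>), so |<v, e_j>|^2 = <v, u_j>^2 / <u_j, u_j>.
Coefficients: <v, e_1> = 4/sqrt(2), <v, e_2> = 0/sqrt(2).
Square and sum: Σ |<v, e_j>|^2 = 8.
Compute ||v||^2 = v·v = 9.
Deficit = 9 − 8 = 1 ≥ 0, confirming Bessel's inequality. (The deficit equals ||v − Σ <v,e_j> e_j||^2, the squared distance from v to span{e_j}.)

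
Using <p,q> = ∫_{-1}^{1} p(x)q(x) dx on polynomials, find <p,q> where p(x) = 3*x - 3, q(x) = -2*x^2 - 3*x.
<p,q> = -2

Expand the product: p(x)·q(x) = -6*x^3 - 3*x^2 + 9*x.
∫_{-1}^{1} of each monomial x^k gives [2/(k+1) if k even, 0 if k odd]. Integrating term-by-term (or equivalently evaluating the antiderivative F(x) = -3*x^4/2 - x^3 + 9*x^2/2 at the endpoints):
  F(1) − F(−1) = 2 − (4) = -2.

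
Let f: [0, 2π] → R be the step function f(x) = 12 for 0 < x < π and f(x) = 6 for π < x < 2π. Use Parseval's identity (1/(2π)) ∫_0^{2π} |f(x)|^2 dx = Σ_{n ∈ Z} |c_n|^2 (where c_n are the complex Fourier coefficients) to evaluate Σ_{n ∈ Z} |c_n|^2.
Σ |c_n|^2 = 90

Parseval equates the L^2 energy of f (normalised by 1/(2π)) with the ℓ^2 sum of its Fourier coefficients: (1/(2π)) ∫_0^{2π} |f|^2 = Σ |c_n|^2.
Compute the left side: (1/(2π)) [∫_0^π 12^2 dx + ∫_π^{2π} 6^2 dx] = (1/(2π)) · (144π + 36π) = (144 + 36)/2 = 90.
So Σ_{n ∈ Z} |c_n|^2 = 90.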